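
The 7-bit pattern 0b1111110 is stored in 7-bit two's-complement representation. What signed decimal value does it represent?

-2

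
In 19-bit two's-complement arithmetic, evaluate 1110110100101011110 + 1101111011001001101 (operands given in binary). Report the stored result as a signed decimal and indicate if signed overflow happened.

-106581; no overflow

1110110100101011110 = -38562 (signed)
1101111011001001101 = -68019 (signed)
  1110110100101011110
+ 1101111011001001101
= 1100101111110101011  (discard carry-out 1)
Result 1100101111110101011: MSB = 1 → 417707 − 524288 = -106581.
Both addends are negative and so is the stored result: no signed overflow.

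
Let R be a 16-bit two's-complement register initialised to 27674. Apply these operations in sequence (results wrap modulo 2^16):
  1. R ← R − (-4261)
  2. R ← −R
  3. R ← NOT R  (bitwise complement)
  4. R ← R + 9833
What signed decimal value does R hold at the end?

-23769

Start: R = 27674 = 0110110000011010.
R = 27674 − (-4261) = 31935 = 0111110010111111
R = −(31935) = -31935 = 1000001101000001
R = NOT 1000001101000001 = 0111110010111110 = 31934
R = 31934 + 9833 = 41767; wraps to -23769 = 1010001100100111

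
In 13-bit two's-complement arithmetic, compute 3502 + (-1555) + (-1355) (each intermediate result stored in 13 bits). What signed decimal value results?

3502 + (-1555) = 1947 (0011110011011)
1947 + (-1355) = 592 (0001001010000)

592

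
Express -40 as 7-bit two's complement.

|-40| = 40 = 0101000 in 7 bits.
Invert the bits: 1010111. Add 1: 1011000.

1011000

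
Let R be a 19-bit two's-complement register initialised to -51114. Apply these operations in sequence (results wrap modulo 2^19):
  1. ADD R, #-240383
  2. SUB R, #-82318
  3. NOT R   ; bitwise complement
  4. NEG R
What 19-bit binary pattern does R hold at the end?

Start: R = -51114 = 1110011100001010110.
R = -51114 + (-240383) = -291497; wraps to 232791 = 0111000110101010111
R = 232791 − (-82318) = 315109; wraps to -209179 = 1001100111011100101
R = NOT 1001100111011100101 = 0110011000100011010 = 209178
R = −(209178) = -209178 = 1001100111011100110

1001100111011100110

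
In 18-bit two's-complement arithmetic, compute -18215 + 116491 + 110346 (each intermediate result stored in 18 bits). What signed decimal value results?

-18215 + 116491 = 98276 (010111111111100100)
98276 + 110346 = 208622 → wraps to -53522 (110010111011101110)

-53522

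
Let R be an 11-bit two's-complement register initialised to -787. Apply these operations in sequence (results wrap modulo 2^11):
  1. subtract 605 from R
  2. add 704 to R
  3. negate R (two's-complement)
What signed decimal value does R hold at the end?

688

Start: R = -787 = 10011101101.
R = -787 − 605 = -1392; wraps to 656 = 01010010000
R = 656 + 704 = 1360; wraps to -688 = 10101010000
R = −(-688) = 688 = 01010110000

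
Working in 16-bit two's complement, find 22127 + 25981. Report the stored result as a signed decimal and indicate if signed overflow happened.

-17428; overflow

22127 → 0101011001101111
25981 → 0110010101111101
  0101011001101111
+ 0110010101111101
= 1011101111101100
Result 1011101111101100: MSB = 1 → 48108 − 65536 = -17428.
Both addends are non-negative but the stored result is negative: signed overflow. The true value 22127 + 25981 = 48108 lies outside [-32768, 32767].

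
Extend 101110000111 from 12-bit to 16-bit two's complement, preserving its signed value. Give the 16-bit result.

MSB of 101110000111 is 1; replicate it into the new high bits.
1111|101110000111 → 1111101110000111 (still -1145).

1111101110000111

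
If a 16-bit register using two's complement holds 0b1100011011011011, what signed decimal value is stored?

-14629

MSB is 1, so the value is negative.
Invert: 0011100100100100. Add 1: 0011100100100101 = 14629. So the value is −14629.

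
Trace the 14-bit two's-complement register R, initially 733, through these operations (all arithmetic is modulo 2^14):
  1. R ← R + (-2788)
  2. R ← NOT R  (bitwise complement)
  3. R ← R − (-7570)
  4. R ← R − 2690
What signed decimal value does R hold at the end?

6934

Start: R = 733 = 00001011011101.
R = 733 + (-2788) = -2055 = 11011111111001
R = NOT 11011111111001 = 00100000000110 = 2054
R = 2054 − (-7570) = 9624; wraps to -6760 = 10010110011000
R = -6760 − 2690 = -9450; wraps to 6934 = 01101100010110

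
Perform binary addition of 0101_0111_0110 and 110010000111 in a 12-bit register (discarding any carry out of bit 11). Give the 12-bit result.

  010101110110
+ 110010000111
= 000111111101  (discard carry-out 1)

000111111101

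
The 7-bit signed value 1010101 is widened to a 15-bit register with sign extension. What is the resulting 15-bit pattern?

111111111010101

MSB of 1010101 is 1; replicate it into the new high bits.
11111111|1010101 → 111111111010101 (still -43).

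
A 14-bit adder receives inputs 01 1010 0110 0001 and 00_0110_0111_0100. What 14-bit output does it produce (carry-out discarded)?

  01101001100001
+ 00011001110100
= 10000011010101

10000011010101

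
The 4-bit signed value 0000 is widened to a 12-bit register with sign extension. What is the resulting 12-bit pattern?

MSB of 0000 is 0; replicate it into the new high bits.
00000000|0000 → 000000000000 (still 0).

000000000000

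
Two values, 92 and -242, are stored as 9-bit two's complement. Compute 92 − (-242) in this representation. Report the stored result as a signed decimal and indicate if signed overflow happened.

92 → 001011100
-242 → 100001110
Subtract via negate-and-add: invert 100001110 + 1 = 011110010 (i.e. 242).
  001011100
+ 011110010
= 101001110
Result 101001110: MSB = 1 → 334 − 512 = -178.
Both addends (after negating the subtrahend) are non-negative but the stored result is negative: signed overflow. The true value 92 − (-242) = 334 lies outside [-256, 255].

-178; overflow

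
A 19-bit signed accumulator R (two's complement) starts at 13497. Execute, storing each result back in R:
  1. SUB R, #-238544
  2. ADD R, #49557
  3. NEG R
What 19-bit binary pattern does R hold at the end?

Start: R = 13497 = 0000011010010111001.
R = 13497 − (-238544) = 252041 = 0111101100010001001
R = 252041 + 49557 = 301598; wraps to -222690 = 1001001101000011110
R = −(-222690) = 222690 = 0110110010111100010

0110110010111100010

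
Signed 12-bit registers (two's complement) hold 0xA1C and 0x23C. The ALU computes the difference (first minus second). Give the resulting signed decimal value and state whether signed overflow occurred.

2016; overflow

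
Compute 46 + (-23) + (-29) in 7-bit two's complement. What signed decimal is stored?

-6

46 + (-23) = 23 (0010111)
23 + (-29) = -6 (1111010)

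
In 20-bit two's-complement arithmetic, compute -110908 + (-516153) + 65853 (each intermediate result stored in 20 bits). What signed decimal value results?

487368

-110908 + (-516153) = -627061 → wraps to 421515 (01100110111010001011)
421515 + 65853 = 487368 (01110110111111001000)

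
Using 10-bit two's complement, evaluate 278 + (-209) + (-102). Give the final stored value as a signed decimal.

-33

278 + (-209) = 69 (0001000101)
69 + (-102) = -33 (1111011111)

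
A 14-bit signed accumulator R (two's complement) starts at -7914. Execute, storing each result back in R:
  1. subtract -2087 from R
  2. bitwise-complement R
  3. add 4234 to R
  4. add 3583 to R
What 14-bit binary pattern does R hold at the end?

Start: R = -7914 = 10000100010110.
R = -7914 − (-2087) = -5827 = 10100100111101
R = NOT 10100100111101 = 01011011000010 = 5826
R = 5826 + 4234 = 10060; wraps to -6324 = 10011101001100
R = -6324 + 3583 = -2741 = 11010101001011

11010101001011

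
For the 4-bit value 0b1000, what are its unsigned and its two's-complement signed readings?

unsigned = 8, signed = -8

Unsigned: 1000 = 8.
Signed: MSB=1 → 8 − 16 = -8.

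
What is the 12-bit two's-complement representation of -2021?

100000011011

|-2021| = 2021 = 011111100101 in 12 bits.
Invert the bits: 100000011010. Add 1: 100000011011.
Check: 100000011011 reads as 2075 − 4096 = -2021.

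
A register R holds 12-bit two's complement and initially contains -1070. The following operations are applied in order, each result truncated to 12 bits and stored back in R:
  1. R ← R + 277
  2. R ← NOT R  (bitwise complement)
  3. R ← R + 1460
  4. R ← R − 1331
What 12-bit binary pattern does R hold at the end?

Start: R = -1070 = 101111010010.
R = -1070 + 277 = -793 = 110011100111
R = NOT 110011100111 = 001100011000 = 792
R = 792 + 1460 = 2252; wraps to -1844 = 100011001100
R = -1844 − 1331 = -3175; wraps to 921 = 001110011001

001110011001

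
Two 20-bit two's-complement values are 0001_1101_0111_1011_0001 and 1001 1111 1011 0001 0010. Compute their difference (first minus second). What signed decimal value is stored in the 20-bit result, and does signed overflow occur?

515231; no overflow

0001_1101_0111_1011_0001 → 00011101011110110001 = 120753 (signed)
1001 1111 1011 0001 0010 → 10011111101100010010 = -394478 (signed)
Subtract via negate-and-add: invert 10011111101100010010 + 1 = 01100000010011101110 (i.e. 394478).
  00011101011110110001
+ 01100000010011101110
= 01111101110010011111
Result 01111101110010011111: MSB = 0 → value 515231.
Both addends (after negating the subtrahend) are non-negative and so is the stored result: no signed overflow.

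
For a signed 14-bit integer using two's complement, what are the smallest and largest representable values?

min = -8192, max = 8191

Minimum: −2^13 = -8192.
Maximum: 2^13 − 1 = 8191.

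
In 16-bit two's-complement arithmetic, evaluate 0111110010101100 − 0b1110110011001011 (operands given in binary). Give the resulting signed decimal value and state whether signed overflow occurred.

-28703; overflow

0111110010101100 = 31916 (signed)
0b1110110011001011 → 1110110011001011 = -4917 (signed)
Subtract via negate-and-add: invert 1110110011001011 + 1 = 0001001100110101 (i.e. 4917).
  0111110010101100
+ 0001001100110101
= 1000111111100001
Result 1000111111100001: MSB = 1 → 36833 − 65536 = -28703.
Both addends (after negating the subtrahend) are non-negative but the stored result is negative: signed overflow. The true value 31916 − (-4917) = 36833 lies outside [-32768, 32767].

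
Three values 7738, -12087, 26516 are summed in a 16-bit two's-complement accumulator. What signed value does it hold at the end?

7738 + (-12087) = -4349 (1110111100000011)
-4349 + 26516 = 22167 (0101011010010111)

22167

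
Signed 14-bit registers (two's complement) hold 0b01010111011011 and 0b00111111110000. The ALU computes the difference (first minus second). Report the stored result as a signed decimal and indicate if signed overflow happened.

1515; no overflow

0b01010111011011 → 01010111011011 = 5595 (signed)
0b00111111110000 → 00111111110000 = 4080 (signed)
Subtract via negate-and-add: invert 00111111110000 + 1 = 11000000010000 (i.e. -4080).
  01010111011011
+ 11000000010000
= 00010111101011  (discard carry-out 1)
Result 00010111101011: MSB = 0 → value 1515.
Addends (after negating the subtrahend) have opposite signs, so signed overflow cannot occur.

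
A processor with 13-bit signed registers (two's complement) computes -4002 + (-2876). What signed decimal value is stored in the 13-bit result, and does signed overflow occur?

-4002 → 1000001011110
-2876 → 1010011000100
  1000001011110
+ 1010011000100
= 0010100100010  (discard carry-out 1)
Result 0010100100010: MSB = 0 → value 1314.
Both addends are negative but the stored result is non-negative: signed overflow. The true value -4002 + (-2876) = -6878 lies outside [-4096, 4095].

1314; overflow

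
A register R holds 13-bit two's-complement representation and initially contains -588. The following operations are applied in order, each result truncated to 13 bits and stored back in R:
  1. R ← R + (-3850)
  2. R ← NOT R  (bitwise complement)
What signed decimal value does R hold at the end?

-3755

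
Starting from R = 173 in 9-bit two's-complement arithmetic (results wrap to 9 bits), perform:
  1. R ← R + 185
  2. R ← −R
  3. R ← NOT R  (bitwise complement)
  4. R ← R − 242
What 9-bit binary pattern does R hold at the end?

001110011

Start: R = 173 = 010101101.
R = 173 + 185 = 358; wraps to -154 = 101100110
R = −(-154) = 154 = 010011010
R = NOT 010011010 = 101100101 = -155
R = -155 − 242 = -397; wraps to 115 = 001110011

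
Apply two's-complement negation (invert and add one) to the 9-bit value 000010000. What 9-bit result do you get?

111110000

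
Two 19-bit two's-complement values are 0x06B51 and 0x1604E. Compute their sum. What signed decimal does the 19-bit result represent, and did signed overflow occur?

0x06B51 = 0000110101101010001 = 27473 (signed)
0x1604E = 0010110000001001110 = 90190 (signed)
  0000110101101010001
+ 0010110000001001110
= 0011100101110011111
Result 0011100101110011111: MSB = 0 → value 117663.
Both addends are non-negative and so is the stored result: no signed overflow.

117663; no overflow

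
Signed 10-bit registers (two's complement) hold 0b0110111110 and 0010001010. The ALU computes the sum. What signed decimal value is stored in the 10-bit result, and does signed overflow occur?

-440; overflow

0b0110111110 → 0110111110 = 446 (signed)
0010001010 = 138 (signed)
  0110111110
+ 0010001010
= 1001001000
Result 1001001000: MSB = 1 → 584 − 1024 = -440.
Both addends are non-negative but the stored result is negative: signed overflow. The true value 446 + 138 = 584 lies outside [-512, 511].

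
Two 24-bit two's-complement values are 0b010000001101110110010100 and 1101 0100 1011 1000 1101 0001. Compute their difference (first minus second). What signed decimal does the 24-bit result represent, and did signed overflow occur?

0b010000001101110110010100 → 010000001101110110010100 = 4251028 (signed)
1101 0100 1011 1000 1101 0001 → 110101001011100011010001 = -2836271 (signed)
Subtract via negate-and-add: invert 110101001011100011010001 + 1 = 001010110100011100101111 (i.e. 2836271).
  010000001101110110010100
+ 001010110100011100101111
= 011011000010010011000011
Result 011011000010010011000011: MSB = 0 → value 7087299.
Both addends (after negating the subtrahend) are non-negative and so is the stored result: no signed overflow.

7087299; no overflow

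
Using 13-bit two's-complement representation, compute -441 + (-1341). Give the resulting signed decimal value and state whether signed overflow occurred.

-441 → 1111001000111
-1341 → 1101011000011
  1111001000111
+ 1101011000011
= 1100100001010  (discard carry-out 1)
Result 1100100001010: MSB = 1 → 6410 − 8192 = -1782.
Both addends are negative and so is the stored result: no signed overflow.

-1782; no overflow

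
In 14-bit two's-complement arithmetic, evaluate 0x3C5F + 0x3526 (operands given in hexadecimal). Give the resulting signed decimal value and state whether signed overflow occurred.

-3707; no overflow

0x3C5F = 11110001011111 = -929 (signed)
0x3526 = 11010100100110 = -2778 (signed)
  11110001011111
+ 11010100100110
= 11000110000101  (discard carry-out 1)
Result 11000110000101: MSB = 1 → 12677 − 16384 = -3707.
Both addends are negative and so is the stored result: no signed overflow.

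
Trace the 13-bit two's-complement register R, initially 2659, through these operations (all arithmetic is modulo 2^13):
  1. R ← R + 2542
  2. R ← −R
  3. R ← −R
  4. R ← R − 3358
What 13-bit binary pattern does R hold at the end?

Start: R = 2659 = 0101001100011.
R = 2659 + 2542 = 5201; wraps to -2991 = 1010001010001
R = −(-2991) = 2991 = 0101110101111
R = −(2991) = -2991 = 1010001010001
R = -2991 − 3358 = -6349; wraps to 1843 = 0011100110011

0011100110011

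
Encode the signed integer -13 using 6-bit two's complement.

110011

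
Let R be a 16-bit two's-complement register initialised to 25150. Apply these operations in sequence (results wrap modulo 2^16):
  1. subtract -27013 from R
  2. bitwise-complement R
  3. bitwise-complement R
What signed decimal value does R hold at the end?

Start: R = 25150 = 0110001000111110.
R = 25150 − (-27013) = 52163; wraps to -13373 = 1100101111000011
R = NOT 1100101111000011 = 0011010000111100 = 13372
R = NOT 0011010000111100 = 1100101111000011 = -13373

-13373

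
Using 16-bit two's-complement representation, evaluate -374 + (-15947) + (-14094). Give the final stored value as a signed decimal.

-30415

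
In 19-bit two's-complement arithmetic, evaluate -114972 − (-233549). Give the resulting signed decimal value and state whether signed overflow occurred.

118577; no overflow

-114972 → 1100011111011100100
-233549 → 1000110111110110011
Subtract via negate-and-add: invert 1000110111110110011 + 1 = 0111001000001001101 (i.e. 233549).
  1100011111011100100
+ 0111001000001001101
= 0011100111100110001  (discard carry-out 1)
Result 0011100111100110001: MSB = 0 → value 118577.
Addends (after negating the subtrahend) have opposite signs, so signed overflow cannot occur.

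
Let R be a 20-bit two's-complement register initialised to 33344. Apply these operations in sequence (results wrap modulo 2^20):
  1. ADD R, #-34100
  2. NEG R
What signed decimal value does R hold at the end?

756

Start: R = 33344 = 00001000001001000000.
R = 33344 + (-34100) = -756 = 11111111110100001100
R = −(-756) = 756 = 00000000001011110100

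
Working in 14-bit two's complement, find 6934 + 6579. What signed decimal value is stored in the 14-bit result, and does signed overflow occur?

6934 → 01101100010110
6579 → 01100110110011
  01101100010110
+ 01100110110011
= 11010011001001
Result 11010011001001: MSB = 1 → 13513 − 16384 = -2871.
Both addends are non-negative but the stored result is negative: signed overflow. The true value 6934 + 6579 = 13513 lies outside [-8192, 8191].

-2871; overflow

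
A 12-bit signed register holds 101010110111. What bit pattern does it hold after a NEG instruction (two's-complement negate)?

010101001001

Invert: 010101001000. Add 1: 010101001001.
Check: 101010110111 = -1353, 010101001001 = 1353.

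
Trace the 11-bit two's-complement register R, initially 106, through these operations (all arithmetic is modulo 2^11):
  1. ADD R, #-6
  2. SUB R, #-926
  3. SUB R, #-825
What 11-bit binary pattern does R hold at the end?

11100111011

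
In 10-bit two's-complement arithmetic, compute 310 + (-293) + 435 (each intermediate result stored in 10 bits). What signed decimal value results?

452

310 + (-293) = 17 (0000010001)
17 + 435 = 452 (0111000100)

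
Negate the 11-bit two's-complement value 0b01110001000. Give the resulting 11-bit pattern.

10001111000

Invert: 10001110111. Add 1: 10001111000.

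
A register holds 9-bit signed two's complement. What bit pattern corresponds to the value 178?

010110010

178 is non-negative, so write it directly in 9 bits: 010110010.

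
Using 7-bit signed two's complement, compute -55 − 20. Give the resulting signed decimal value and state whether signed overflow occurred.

53; overflow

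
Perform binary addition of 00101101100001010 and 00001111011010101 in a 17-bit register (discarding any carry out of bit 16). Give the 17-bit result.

00111100111011111

  00101101100001010
+ 00001111011010101
= 00111100111011111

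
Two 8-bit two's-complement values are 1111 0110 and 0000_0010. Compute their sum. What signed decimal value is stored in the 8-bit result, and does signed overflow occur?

-8; no overflow

1111 0110 → 11110110 = -10 (signed)
0000_0010 → 00000010 = 2 (signed)
  11110110
+ 00000010
= 11111000
Result 11111000: MSB = 1 → 248 − 256 = -8.
Addends have opposite signs, so signed overflow cannot occur.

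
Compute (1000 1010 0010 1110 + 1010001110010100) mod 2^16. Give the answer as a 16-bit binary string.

  1000101000101110
+ 1010001110010100
= 0010110111000010  (discard carry-out 1)

0010110111000010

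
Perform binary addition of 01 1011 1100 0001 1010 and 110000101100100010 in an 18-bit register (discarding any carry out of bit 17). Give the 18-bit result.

  011011110000011010
+ 110000101100100010
= 001100011100111100  (discard carry-out 1)

001100011100111100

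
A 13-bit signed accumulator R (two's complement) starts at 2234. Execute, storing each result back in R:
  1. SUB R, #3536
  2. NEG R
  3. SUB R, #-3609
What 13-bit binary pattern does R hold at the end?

Start: R = 2234 = 0100010111010.
R = 2234 − 3536 = -1302 = 1101011101010
R = −(-1302) = 1302 = 0010100010110
R = 1302 − (-3609) = 4911; wraps to -3281 = 1001100101111

1001100101111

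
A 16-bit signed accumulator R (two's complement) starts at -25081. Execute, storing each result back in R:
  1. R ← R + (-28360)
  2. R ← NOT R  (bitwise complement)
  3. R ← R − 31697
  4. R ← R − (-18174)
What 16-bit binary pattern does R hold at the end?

1001101111101101

Start: R = -25081 = 1001111000000111.
R = -25081 + (-28360) = -53441; wraps to 12095 = 0010111100111111
R = NOT 0010111100111111 = 1101000011000000 = -12096
R = -12096 − 31697 = -43793; wraps to 21743 = 0101010011101111
R = 21743 − (-18174) = 39917; wraps to -25619 = 1001101111101101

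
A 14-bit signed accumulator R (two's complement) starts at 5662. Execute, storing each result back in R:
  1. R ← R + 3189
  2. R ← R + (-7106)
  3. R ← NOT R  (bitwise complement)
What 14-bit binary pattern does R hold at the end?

Start: R = 5662 = 01011000011110.
R = 5662 + 3189 = 8851; wraps to -7533 = 10001010010011
R = -7533 + (-7106) = -14639; wraps to 1745 = 00011011010001
R = NOT 00011011010001 = 11100100101110 = -1746

11100100101110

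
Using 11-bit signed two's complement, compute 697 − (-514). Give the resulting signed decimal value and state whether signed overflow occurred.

-837; overflow

697 → 01010111001
-514 → 10111111110
Subtract via negate-and-add: invert 10111111110 + 1 = 01000000010 (i.e. 514).
  01010111001
+ 01000000010
= 10010111011
Result 10010111011: MSB = 1 → 1211 − 2048 = -837.
Both addends (after negating the subtrahend) are non-negative but the stored result is negative: signed overflow. The true value 697 − (-514) = 1211 lies outside [-1024, 1023].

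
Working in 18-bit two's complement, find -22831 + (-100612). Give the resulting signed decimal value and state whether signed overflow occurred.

-123443; no overflow

-22831 → 111010011011010001
-100612 → 100111011011111100
  111010011011010001
+ 100111011011111100
= 100001110111001101  (discard carry-out 1)
Result 100001110111001101: MSB = 1 → 138701 − 262144 = -123443.
Both addends are negative and so is the stored result: no signed overflow.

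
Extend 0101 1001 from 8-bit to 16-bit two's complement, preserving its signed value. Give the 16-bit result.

MSB of 01011001 is 0; replicate it into the new high bits.
00000000|01011001 → 0000000001011001 (still 89).

0000000001011001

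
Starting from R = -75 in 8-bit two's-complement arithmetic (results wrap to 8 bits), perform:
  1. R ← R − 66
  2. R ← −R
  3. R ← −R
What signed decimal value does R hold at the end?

Start: R = -75 = 10110101.
R = -75 − 66 = -141; wraps to 115 = 01110011
R = −(115) = -115 = 10001101
R = −(-115) = 115 = 01110011

115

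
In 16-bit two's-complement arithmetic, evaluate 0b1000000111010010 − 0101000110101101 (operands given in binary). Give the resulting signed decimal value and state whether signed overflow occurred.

0b1000000111010010 → 1000000111010010 = -32302 (signed)
0101000110101101 = 20909 (signed)
Subtract via negate-and-add: invert 0101000110101101 + 1 = 1010111001010011 (i.e. -20909).
  1000000111010010
+ 1010111001010011
= 0011000000100101  (discard carry-out 1)
Result 0011000000100101: MSB = 0 → value 12325.
Both addends (after negating the subtrahend) are negative but the stored result is non-negative: signed overflow. The true value -32302 − 20909 = -53211 lies outside [-32768, 32767].

12325; overflow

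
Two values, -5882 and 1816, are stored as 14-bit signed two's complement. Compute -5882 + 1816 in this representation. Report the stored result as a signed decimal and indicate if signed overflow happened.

-5882 → 10100100000110
1816 → 00011100011000
  10100100000110
+ 00011100011000
= 11000000011110
Result 11000000011110: MSB = 1 → 12318 − 16384 = -4066.
Addends have opposite signs, so signed overflow cannot occur.

-4066; no overflow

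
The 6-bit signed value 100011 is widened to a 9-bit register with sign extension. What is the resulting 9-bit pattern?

MSB of 100011 is 1; replicate it into the new high bits.
111|100011 → 111100011 (still -29).

111100011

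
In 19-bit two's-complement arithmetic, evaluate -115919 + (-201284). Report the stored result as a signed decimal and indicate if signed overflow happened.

207085; overflow

-115919 → 1100011101100110001
-201284 → 1001110110110111100
  1100011101100110001
+ 1001110110110111100
= 0110010100011101101  (discard carry-out 1)
Result 0110010100011101101: MSB = 0 → value 207085.
Both addends are negative but the stored result is non-negative: signed overflow. The true value -115919 + (-201284) = -317203 lies outside [-262144, 262143].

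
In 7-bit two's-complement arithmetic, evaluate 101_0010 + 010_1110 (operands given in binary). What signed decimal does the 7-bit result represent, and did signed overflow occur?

0; no overflow

101_0010 → 1010010 = -46 (signed)
010_1110 → 0101110 = 46 (signed)
  1010010
+ 0101110
= 0000000  (discard carry-out 1)
Result 0000000: MSB = 0 → value 0.
Addends have opposite signs, so signed overflow cannot occur.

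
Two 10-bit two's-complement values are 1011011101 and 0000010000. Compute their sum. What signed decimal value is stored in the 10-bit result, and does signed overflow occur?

-275; no overflow

1011011101 = -291 (signed)
0000010000 = 16 (signed)
  1011011101
+ 0000010000
= 1011101101
Result 1011101101: MSB = 1 → 749 − 1024 = -275.
Addends have opposite signs, so signed overflow cannot occur.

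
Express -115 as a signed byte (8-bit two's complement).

10001101

|-115| = 115 = 01110011 in 8 bits.
Invert the bits: 10001100. Add 1: 10001101.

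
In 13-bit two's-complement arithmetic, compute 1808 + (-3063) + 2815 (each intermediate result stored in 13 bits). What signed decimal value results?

1560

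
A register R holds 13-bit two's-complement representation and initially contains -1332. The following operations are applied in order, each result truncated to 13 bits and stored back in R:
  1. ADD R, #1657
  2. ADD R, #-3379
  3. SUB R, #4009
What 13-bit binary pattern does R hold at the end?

0010001101001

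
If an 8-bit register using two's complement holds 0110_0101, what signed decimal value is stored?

MSB is 0, so the value is non-negative: 01100101 = 101.

101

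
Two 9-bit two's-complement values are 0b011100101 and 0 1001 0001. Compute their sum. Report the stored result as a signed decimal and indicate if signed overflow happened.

-138; overflow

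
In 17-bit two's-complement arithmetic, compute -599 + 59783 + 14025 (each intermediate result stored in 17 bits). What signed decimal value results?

-57863

-599 + 59783 = 59184 (01110011100110000)
59184 + 14025 = 73209 → wraps to -57863 (10001110111111001)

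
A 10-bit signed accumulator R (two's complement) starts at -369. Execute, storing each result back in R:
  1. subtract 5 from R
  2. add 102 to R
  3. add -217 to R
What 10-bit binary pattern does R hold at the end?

1000010111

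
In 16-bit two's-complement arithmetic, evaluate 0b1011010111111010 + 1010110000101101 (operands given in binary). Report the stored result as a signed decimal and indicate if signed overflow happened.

25127; overflow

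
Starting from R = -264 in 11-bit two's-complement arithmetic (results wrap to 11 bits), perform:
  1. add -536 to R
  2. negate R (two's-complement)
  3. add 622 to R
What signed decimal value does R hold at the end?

-626

Start: R = -264 = 11011111000.
R = -264 + (-536) = -800 = 10011100000
R = −(-800) = 800 = 01100100000
R = 800 + 622 = 1422; wraps to -626 = 10110001110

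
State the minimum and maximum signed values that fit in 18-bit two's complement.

min = -131072, max = 131071

Minimum: −2^17 = -131072.
Maximum: 2^17 − 1 = 131071.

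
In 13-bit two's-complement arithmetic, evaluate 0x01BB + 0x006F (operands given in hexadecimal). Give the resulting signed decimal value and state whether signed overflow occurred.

0x01BB = 0000110111011 = 443 (signed)
0x006F = 0000001101111 = 111 (signed)
  0000110111011
+ 0000001101111
= 0001000101010
Result 0001000101010: MSB = 0 → value 554.
Both addends are non-negative and so is the stored result: no signed overflow.

554; no overflow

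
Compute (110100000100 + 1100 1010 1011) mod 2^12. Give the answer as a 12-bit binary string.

  110100000100
+ 110010101011
= 100110101111  (discard carry-out 1)

100110101111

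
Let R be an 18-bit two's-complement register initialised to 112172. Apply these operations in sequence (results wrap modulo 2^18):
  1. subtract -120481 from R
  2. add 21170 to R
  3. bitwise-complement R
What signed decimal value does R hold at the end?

8320

Start: R = 112172 = 011011011000101100.
R = 112172 − (-120481) = 232653; wraps to -29491 = 111000110011001101
R = -29491 + 21170 = -8321 = 111101111101111111
R = NOT 111101111101111111 = 000010000010000000 = 8320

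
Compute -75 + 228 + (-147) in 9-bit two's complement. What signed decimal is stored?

6

-75 + 228 = 153 (010011001)
153 + (-147) = 6 (000000110)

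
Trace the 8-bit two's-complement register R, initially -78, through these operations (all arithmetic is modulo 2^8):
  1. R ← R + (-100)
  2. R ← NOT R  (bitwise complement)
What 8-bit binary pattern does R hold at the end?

Start: R = -78 = 10110010.
R = -78 + (-100) = -178; wraps to 78 = 01001110
R = NOT 01001110 = 10110001 = -79

10110001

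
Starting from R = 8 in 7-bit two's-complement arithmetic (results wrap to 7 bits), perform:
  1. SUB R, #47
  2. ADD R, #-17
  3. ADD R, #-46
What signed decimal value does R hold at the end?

26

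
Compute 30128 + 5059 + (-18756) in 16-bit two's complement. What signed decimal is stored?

30128 + 5059 = 35187 → wraps to -30349 (1000100101110011)
-30349 + (-18756) = -49105 → wraps to 16431 (0100000000101111)

16431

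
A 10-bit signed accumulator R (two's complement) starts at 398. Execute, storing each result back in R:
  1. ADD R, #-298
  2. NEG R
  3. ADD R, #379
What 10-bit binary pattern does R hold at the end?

Start: R = 398 = 0110001110.
R = 398 + (-298) = 100 = 0001100100
R = −(100) = -100 = 1110011100
R = -100 + 379 = 279 = 0100010111

0100010111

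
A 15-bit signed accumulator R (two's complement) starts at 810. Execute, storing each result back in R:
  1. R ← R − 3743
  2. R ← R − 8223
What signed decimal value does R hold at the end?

-11156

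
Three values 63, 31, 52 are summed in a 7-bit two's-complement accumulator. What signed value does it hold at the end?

18

63 + 31 = 94 → wraps to -34 (1011110)
-34 + 52 = 18 (0010010)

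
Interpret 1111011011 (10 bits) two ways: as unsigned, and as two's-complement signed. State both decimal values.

unsigned = 987, signed = -37

Unsigned: 1111011011 = 987.
Signed: MSB=1 → 987 − 1024 = -37.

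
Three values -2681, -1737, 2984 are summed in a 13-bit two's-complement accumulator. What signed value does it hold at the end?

-2681 + (-1737) = -4418 → wraps to 3774 (0111010111110)
3774 + 2984 = 6758 → wraps to -1434 (1101001100110)

-1434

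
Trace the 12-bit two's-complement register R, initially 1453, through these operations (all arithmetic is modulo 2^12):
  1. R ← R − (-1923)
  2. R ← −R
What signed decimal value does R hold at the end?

Start: R = 1453 = 010110101101.
R = 1453 − (-1923) = 3376; wraps to -720 = 110100110000
R = −(-720) = 720 = 001011010000

720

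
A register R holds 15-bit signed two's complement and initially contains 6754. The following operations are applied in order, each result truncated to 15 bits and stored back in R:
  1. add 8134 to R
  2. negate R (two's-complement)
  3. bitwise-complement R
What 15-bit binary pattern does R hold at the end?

Start: R = 6754 = 001101001100010.
R = 6754 + 8134 = 14888 = 011101000101000
R = −(14888) = -14888 = 100010111011000
R = NOT 100010111011000 = 011101000100111 = 14887

011101000100111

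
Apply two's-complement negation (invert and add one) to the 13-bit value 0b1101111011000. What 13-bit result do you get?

0010000101000

Invert: 0010000100111. Add 1: 0010000101000.
Check: 1101111011000 = -1064, 0010000101000 = 1064.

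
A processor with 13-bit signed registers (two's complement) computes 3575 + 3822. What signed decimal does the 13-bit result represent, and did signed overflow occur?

-795; overflow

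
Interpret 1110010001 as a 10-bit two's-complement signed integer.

-111

MSB is 1, so the value is negative.
Invert: 0001101110. Add 1: 0001101111 = 111. So the value is −111.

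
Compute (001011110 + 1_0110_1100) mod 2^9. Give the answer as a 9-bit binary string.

111001010

  001011110
+ 101101100
= 111001010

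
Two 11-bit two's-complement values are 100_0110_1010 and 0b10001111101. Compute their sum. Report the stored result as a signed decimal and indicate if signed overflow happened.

100_0110_1010 → 10001101010 = -918 (signed)
0b10001111101 → 10001111101 = -899 (signed)
  10001101010
+ 10001111101
= 00011100111  (discard carry-out 1)
Result 00011100111: MSB = 0 → value 231.
Both addends are negative but the stored result is non-negative: signed overflow. The true value -918 + (-899) = -1817 lies outside [-1024, 1023].

231; overflow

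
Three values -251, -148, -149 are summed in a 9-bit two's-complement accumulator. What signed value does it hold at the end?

-36

-251 + (-148) = -399 → wraps to 113 (001110001)
113 + (-149) = -36 (111011100)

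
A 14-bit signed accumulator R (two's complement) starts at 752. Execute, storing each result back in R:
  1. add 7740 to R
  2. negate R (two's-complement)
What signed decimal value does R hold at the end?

7892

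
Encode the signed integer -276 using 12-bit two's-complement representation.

|-276| = 276 = 000100010100 in 12 bits.
Invert the bits: 111011101011. Add 1: 111011101100.

111011101100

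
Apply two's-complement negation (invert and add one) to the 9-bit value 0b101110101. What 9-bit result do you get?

010001011

Invert: 010001010. Add 1: 010001011.
Check: 101110101 = -139, 010001011 = 139.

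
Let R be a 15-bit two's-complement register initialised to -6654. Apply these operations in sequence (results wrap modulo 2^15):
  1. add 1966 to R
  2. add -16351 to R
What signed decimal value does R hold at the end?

11729

Start: R = -6654 = 110011000000010.
R = -6654 + 1966 = -4688 = 110110110110000
R = -4688 + (-16351) = -21039; wraps to 11729 = 010110111010001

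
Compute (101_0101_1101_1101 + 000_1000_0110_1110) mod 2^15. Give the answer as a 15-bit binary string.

101111001001011

  101010111011101
+ 000100001101110
= 101111001001011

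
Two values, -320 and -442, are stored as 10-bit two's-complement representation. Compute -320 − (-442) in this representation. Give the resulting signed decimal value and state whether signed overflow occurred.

122; no overflow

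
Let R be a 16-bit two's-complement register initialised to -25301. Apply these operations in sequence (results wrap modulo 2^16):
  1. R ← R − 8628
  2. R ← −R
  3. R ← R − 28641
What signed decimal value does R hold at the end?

Start: R = -25301 = 1001110100101011.
R = -25301 − 8628 = -33929; wraps to 31607 = 0111101101110111
R = −(31607) = -31607 = 1000010010001001
R = -31607 − 28641 = -60248; wraps to 5288 = 0001010010101000

5288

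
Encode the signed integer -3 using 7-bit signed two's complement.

|-3| = 3 = 0000011 in 7 bits.
Invert the bits: 1111100. Add 1: 1111101.

1111101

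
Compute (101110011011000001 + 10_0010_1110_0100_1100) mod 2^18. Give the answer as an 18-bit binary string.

010001010100001101

  101110011011000001
+ 100010111001001100
= 010001010100001101  (discard carry-out 1)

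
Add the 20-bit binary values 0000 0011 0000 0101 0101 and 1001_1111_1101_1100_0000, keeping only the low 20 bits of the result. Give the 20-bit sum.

10100010111000010101

  00000011000001010101
+ 10011111110111000000
= 10100010111000010101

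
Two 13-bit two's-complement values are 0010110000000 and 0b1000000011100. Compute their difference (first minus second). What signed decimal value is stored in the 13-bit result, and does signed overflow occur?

-2716; overflow

0010110000000 = 1408 (signed)
0b1000000011100 → 1000000011100 = -4068 (signed)
Subtract via negate-and-add: invert 1000000011100 + 1 = 0111111100100 (i.e. 4068).
  0010110000000
+ 0111111100100
= 1010101100100
Result 1010101100100: MSB = 1 → 5476 − 8192 = -2716.
Both addends (after negating the subtrahend) are non-negative but the stored result is negative: signed overflow. The true value 1408 − (-4068) = 5476 lies outside [-4096, 4095].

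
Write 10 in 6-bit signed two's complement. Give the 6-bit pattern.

001010

10 is non-negative, so write it directly in 6 bits: 001010.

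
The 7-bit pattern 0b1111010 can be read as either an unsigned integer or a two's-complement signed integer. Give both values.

Unsigned: 1111010 = 122.
Signed: MSB=1 → 122 − 128 = -6.

unsigned = 122, signed = -6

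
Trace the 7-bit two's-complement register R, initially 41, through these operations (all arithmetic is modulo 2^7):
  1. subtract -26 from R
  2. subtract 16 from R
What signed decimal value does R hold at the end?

51

Start: R = 41 = 0101001.
R = 41 − (-26) = 67; wraps to -61 = 1000011
R = -61 − 16 = -77; wraps to 51 = 0110011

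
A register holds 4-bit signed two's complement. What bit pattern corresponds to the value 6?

0110

6 is non-negative, so write it directly in 4 bits: 0110.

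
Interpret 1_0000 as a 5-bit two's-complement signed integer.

-16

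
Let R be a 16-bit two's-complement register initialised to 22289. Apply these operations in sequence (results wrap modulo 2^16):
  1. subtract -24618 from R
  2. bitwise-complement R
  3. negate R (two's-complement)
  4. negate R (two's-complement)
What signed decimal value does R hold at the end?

Start: R = 22289 = 0101011100010001.
R = 22289 − (-24618) = 46907; wraps to -18629 = 1011011100111011
R = NOT 1011011100111011 = 0100100011000100 = 18628
R = −(18628) = -18628 = 1011011100111100
R = −(-18628) = 18628 = 0100100011000100

18628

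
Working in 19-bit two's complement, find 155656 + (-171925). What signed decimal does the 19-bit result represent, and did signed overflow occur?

155656 → 0100110000000001000
-171925 → 1010110000001101011
  0100110000000001000
+ 1010110000001101011
= 1111100000001110011
Result 1111100000001110011: MSB = 1 → 508019 − 524288 = -16269.
Addends have opposite signs, so signed overflow cannot occur.

-16269; no overflow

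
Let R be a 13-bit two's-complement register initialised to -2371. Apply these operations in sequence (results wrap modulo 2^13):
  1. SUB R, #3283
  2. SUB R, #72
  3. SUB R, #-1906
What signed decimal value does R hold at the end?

-3820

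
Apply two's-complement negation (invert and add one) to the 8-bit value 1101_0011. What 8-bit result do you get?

Invert: 00101100. Add 1: 00101101.

00101101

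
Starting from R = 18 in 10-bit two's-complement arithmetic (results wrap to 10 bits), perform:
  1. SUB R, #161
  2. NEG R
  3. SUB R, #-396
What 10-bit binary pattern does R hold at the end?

Start: R = 18 = 0000010010.
R = 18 − 161 = -143 = 1101110001
R = −(-143) = 143 = 0010001111
R = 143 − (-396) = 539; wraps to -485 = 1000011011

1000011011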